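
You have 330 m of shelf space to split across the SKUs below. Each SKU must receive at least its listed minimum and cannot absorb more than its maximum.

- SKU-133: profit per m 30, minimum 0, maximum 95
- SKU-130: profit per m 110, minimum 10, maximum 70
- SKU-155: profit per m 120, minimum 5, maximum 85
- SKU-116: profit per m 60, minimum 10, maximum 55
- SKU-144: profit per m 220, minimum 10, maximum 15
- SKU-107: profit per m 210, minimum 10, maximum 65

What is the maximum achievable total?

39350

Meeting every minimum uses 0+10+5+10+10+10 = 45 m, leaving 285.
Highest profit per m first: SKU-144 220 > SKU-107 210 > SKU-155 120 > SKU-130 110 > SKU-116 60 > SKU-133 30.
SKU-144 takes 5 more to reach its cap of 15 ; 280 left.
Give SKU-107 55 more to hit its cap of 65 ; 225 left.
SKU-155 takes 80 more to reach its cap of 85 ; 145 left.
Give SKU-130 60 more to hit its cap of 70 ; 85 left.
Give SKU-116 45 more to hit its cap of 55 ; 40 left.
Only 40 left; SKU-133 takes them to reach 40.
Total = 30×40 + 110×70 + 120×85 + 60×55 + 220×15 + 210×65 = 39350.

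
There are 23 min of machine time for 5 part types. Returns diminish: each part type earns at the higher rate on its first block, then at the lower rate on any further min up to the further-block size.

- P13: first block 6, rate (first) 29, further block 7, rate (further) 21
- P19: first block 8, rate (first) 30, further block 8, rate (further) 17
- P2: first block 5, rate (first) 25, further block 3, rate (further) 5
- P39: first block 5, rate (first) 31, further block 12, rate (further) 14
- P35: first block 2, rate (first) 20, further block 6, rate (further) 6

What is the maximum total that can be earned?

669

Order all 10 blocks by rate: P39/T1 31 > P19/T1 30 > P13/T1 29 > P2/T1 25 > P13/T2 21 > P35/T1 20 > P19/T2 17 > P39/T2 14 > P35/T2 6 > P2/T2 5.
P39/T1 (31): +5 → 18 left.
P19 T1 at 30: fill all 8 → 10 left.
P13 T1 at 29: fill all 6 → 4 left.
4 remain; put them into P2 T1 at 25.
Total = 31×5 + 30×8 + 29×6 + 25×4 = 669.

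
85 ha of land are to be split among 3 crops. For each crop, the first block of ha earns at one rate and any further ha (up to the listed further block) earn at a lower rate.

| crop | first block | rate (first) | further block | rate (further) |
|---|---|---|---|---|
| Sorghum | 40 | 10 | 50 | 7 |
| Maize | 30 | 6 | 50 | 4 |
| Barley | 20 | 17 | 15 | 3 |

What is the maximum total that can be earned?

915

Treat each block as its own option and order by rate: Barley/T1 17 > Sorghum/T1 10 > Sorghum/T2 7 > Maize/T1 6 > Maize/T2 4 > Barley/T2 3.
Barley/T1 (17): +20 — 65 left.
Fill Sorghum T1 block (40 at 10) — 25 left.
Sorghum/T2: +25 of 50 at 7; pool empty.
Total = 17×20 + 10×40 + 7×25 = 915.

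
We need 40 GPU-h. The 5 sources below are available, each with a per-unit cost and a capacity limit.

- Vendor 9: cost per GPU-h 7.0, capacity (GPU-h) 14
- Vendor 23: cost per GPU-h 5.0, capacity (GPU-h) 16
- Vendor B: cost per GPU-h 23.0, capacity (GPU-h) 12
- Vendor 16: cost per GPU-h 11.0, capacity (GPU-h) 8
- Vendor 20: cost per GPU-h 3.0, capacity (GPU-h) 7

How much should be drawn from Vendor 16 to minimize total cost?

3

Use sources in increasing cost order.
Vendor 20 at 3.0: take all 7 GPU-h ; 33 still needed.
Vendor 23 (5.0): use full 16 ; 17 GPU-h to go.
Vendor 9 (7.0): use full 14 ; 3 GPU-h to go.
Vendor 16 at 11.0: take 3 of its 8 ; requirement met.
Vendor B: unused.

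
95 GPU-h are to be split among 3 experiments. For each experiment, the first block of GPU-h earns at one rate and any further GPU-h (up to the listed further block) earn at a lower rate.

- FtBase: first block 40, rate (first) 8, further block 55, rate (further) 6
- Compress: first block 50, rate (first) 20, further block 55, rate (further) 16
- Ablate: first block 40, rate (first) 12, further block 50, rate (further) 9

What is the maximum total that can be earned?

1720

Rank every tier by rate: Compress/tier1 20 > Compress/tier2 16 > Ablate/tier1 12 > Ablate/tier2 9 > FtBase/tier1 8 > FtBase/tier2 6.
Compress/tier1 (20): +50 ; 45 left.
Compress/tier2: +45 of 55 at 16; pool empty.
Total = 20×50 + 16×45 = 1720.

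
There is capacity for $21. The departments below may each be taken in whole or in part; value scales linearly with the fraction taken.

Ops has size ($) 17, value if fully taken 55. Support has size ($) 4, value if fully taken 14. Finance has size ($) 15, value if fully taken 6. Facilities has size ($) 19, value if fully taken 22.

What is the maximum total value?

69

Best value per unit of size first: Support 14/4≈3.5, Ops 55/17≈3.24, Facilities 22/19≈1.16, Finance 6/15≈0.4.
Support: take in full, 4 $ for value 14 → 17 left.
All 17 $ of Ops fit (value 55) → 0 remain.
Total value = 69.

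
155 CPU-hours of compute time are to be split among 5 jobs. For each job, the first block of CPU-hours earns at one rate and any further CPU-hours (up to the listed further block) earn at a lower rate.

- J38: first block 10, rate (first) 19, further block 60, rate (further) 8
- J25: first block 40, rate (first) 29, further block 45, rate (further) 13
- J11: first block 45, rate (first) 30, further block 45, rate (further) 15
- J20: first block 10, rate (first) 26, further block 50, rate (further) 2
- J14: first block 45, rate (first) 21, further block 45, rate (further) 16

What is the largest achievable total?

Order all 10 blocks by rate: J11/first 30 > J25/first 29 > J20/first 26 > J14/first 21 > J38/first 19 > J14/second 16 > J11/second 15 > J25/second 13 > J38/second 8 > J20/second 2.
J11/first (30): +45 — 110 left.
J25/first (29): +40 — 70 left.
J20/first (26): +10 — 60 left.
Fill J14 first block (45 at 21) — 15 left.
J38 first at 19: fill all 10 — 5 left.
J14 second at 16: only 5 left, fill 5.
Total = 30×45 + 29×40 + 26×10 + 21×45 + 19×10 + 16×5 = 3985.

3985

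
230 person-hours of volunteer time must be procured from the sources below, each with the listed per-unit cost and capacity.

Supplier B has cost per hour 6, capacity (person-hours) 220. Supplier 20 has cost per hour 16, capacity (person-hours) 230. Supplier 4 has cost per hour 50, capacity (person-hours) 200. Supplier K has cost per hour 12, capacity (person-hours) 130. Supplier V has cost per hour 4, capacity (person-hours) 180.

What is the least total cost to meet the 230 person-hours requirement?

1020

Cheapest first:
Supplier V at 4: take all 180 person-hours — 50 still needed.
Supplier B at 6: take 50 of its 220 — requirement met.
Supplier K, Supplier 20, Supplier 4: unused.
Cost = 180×4 + 50×6 = 1020.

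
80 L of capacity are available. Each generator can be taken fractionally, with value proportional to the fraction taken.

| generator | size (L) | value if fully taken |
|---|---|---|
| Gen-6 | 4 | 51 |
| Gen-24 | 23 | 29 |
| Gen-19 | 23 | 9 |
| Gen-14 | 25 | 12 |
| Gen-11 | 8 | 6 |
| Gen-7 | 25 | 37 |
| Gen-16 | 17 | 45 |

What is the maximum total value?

169.44

Best value per unit of size first: Gen-6 51/4≈12.8, Gen-16 45/17≈2.65, Gen-7 37/25≈1.48, Gen-24 29/23≈1.26, Gen-11 6/8≈0.75, Gen-14 12/25≈0.48, Gen-19 9/23≈0.391.
Gen-6: take in full, 4 L for value 51 — 76 left.
All 17 L of Gen-16 fit (value 45) — 59 remain.
Gen-7: take in full, 25 L for value 37 — 34 left.
Take all of Gen-24 (23 L, value 29) — 11 L left.
Gen-11: take in full, 8 L for value 6 — 3 left.
Fill the last 3 L with part of Gen-14: 3/25 of it earns 1.44.
Total value = 169.44.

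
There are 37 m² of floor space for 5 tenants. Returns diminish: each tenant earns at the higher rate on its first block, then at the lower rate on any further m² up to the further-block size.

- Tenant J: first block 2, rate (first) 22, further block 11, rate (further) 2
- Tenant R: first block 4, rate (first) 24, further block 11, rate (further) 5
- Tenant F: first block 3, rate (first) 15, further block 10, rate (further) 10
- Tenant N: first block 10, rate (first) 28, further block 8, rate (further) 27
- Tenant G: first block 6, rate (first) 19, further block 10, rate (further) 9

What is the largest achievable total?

Order all 10 blocks by rate: Tenant N/first 28 > Tenant N/second 27 > Tenant R/first 24 > Tenant J/first 22 > Tenant G/first 19 > Tenant F/first 15 > Tenant F/second 10 > Tenant G/second 9 > Tenant R/second 5 > Tenant J/second 2.
Tenant N/first (28): +10 — 27 left.
Fill Tenant N second block (8 at 27) — 19 left.
Fill Tenant R first block (4 at 24) — 15 left.
Tenant J first at 22: fill all 2 — 13 left.
Tenant G first at 19: fill all 6 — 7 left.
Fill Tenant F first block (3 at 15) — 4 left.
Tenant F/second: +4 of 10 at 10; pool empty.
Total = 28×10 + 27×8 + 24×4 + 22×2 + 19×6 + 15×3 + 10×4 = 835.

835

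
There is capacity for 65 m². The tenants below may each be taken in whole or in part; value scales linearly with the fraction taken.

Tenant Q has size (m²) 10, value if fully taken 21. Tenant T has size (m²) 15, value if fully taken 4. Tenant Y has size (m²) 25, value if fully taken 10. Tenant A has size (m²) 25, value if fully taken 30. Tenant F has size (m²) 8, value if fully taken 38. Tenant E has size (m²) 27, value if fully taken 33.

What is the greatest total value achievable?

Rank by value-to-size ratio: Tenant F 38/8≈4.75, Tenant Q 21/10≈2.1, Tenant E 33/27≈1.22, Tenant A 30/25≈1.2, Tenant Y 10/25≈0.4, Tenant T 4/15≈0.267.
Tenant F: take in full, 8 m² for value 38 ; 57 left.
Tenant Q: take in full, 10 m² for value 21 ; 47 left.
Tenant E: take in full, 27 m² for value 33 ; 20 left.
Fill the last 20 m² with part of Tenant A: 20/25 of it earns 24.
Total value = 116.

116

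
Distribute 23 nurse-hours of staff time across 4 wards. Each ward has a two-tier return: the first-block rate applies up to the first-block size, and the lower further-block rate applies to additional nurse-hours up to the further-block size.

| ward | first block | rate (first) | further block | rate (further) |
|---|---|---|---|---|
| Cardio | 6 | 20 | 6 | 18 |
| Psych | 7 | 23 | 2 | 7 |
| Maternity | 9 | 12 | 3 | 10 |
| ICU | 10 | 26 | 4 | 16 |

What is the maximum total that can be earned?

Order all 8 blocks by rate: ICU/first 26 > Psych/first 23 > Cardio/first 20 > Cardio/second 18 > ICU/second 16 > Maternity/first 12 > Maternity/second 10 > Psych/second 7.
ICU/first (26): +10 ; 13 left.
Psych/first (23): +7 ; 6 left.
Cardio/first (20): +6 ; 0 left.
Total = 26×10 + 23×7 + 20×6 = 541.

541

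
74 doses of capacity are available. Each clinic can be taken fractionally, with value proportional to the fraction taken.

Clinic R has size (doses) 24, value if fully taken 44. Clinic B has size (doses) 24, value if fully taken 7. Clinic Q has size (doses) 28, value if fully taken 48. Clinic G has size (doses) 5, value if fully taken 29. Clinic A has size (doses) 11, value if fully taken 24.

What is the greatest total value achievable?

Sort by value density: Clinic G 29/5≈5.8, Clinic A 24/11≈2.18, Clinic R 44/24≈1.83, Clinic Q 48/28≈1.71, Clinic B 7/24≈0.292.
All 5 doses of Clinic G fit (value 29) → 69 remain.
Clinic A: take in full, 11 doses for value 24 → 58 left.
Clinic R: take in full, 24 doses for value 44 → 34 left.
Take all of Clinic Q (28 doses, value 48) → 6 doses left.
6 doses left: a 6/24 share of Clinic B gives 7×6/24 = 1.75.
Total value = 146.75.

146.75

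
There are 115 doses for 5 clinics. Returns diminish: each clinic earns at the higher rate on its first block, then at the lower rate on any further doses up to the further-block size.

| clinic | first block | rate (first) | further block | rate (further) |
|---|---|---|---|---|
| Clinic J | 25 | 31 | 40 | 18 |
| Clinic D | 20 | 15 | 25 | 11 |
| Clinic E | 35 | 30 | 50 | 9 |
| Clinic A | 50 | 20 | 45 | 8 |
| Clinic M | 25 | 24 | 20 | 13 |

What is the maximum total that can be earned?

3025

Treat each block as its own option and order by rate: Clinic J/first 31 > Clinic E/first 30 > Clinic M/first 24 > Clinic A/first 20 > Clinic J/second 18 > Clinic D/first 15 > Clinic M/second 13 > Clinic D/second 11 > Clinic E/second 9 > Clinic A/second 8.
Clinic J first at 31: fill all 25 — 90 left.
Clinic E/first (30): +35 — 55 left.
Clinic M/first (24): +25 — 30 left.
Clinic A/first: +30 of 50 at 20; pool empty.
Total = 31×25 + 30×35 + 24×25 + 20×30 = 3025.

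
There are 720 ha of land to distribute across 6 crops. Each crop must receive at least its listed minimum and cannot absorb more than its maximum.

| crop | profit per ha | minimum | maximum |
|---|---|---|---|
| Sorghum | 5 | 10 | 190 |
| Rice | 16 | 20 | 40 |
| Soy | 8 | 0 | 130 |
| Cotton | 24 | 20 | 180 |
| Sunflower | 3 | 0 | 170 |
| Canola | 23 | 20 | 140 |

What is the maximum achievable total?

10290

Meeting every minimum uses 10+20+0+20+0+20 = 70 ha, leaving 650.
Rank by profit per ha: Cotton 24 > Canola 23 > Rice 16 > Soy 8 > Sorghum 5 > Sunflower 3.
Give Cotton 160 more to hit its cap of 180 → 490 left.
Canola takes 120 more to reach its cap of 140 → 370 left.
Give Rice 20 more to hit its cap of 40 → 350 left.
Give Soy 130 more to hit its cap of 130 → 220 left.
Sorghum: +180 to 190 (cap) → 40 left.
Only 40 left; Sunflower takes them to reach 40.
Total = 5×190 + 16×40 + 8×130 + 24×180 + 3×40 + 23×140 = 10290.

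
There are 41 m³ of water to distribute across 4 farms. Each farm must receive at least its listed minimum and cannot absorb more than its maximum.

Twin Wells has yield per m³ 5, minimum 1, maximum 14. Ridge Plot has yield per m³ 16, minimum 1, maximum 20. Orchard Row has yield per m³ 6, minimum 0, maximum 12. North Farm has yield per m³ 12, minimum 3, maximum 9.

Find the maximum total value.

Meeting every minimum uses 1+1+0+3 = 5 m³, leaving 36.
Rank by yield per m³: Ridge Plot 16 > North Farm 12 > Orchard Row 6 > Twin Wells 5.
Give Ridge Plot 19 more to hit its cap of 20 — 17 left.
Give North Farm 6 more to hit its cap of 9 — 11 left.
Only 11 left; Orchard Row takes them to reach 11.
Total = 5×1 + 16×20 + 6×11 + 12×9 = 499.

499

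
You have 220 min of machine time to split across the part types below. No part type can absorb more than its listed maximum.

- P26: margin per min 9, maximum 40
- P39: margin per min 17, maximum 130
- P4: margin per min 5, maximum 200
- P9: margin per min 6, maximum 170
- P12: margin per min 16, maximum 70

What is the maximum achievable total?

Rank by margin per min: P39 17 > P12 16 > P26 9 > P9 6 > P4 5.
P39 takes 130 to reach its cap of 130 ; 90 left.
Give P12 70 to hit its cap of 70 ; 20 left.
P26: +20 (room for 40) → 20. Pool exhausted.
Total = 9×20 + 17×130 + 16×70 = 3510.

3510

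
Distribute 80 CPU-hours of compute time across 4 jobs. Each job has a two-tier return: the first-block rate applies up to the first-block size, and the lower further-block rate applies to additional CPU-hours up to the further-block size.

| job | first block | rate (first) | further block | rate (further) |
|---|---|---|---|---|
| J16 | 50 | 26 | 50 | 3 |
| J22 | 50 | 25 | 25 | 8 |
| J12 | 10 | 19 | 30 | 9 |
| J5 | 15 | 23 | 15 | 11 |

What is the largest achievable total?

2050

Rank every tier by rate: J16/tier1 26 > J22/tier1 25 > J5/tier1 23 > J12/tier1 19 > J5/tier2 11 > J12/tier2 9 > J22/tier2 8 > J16/tier2 3.
J16 tier1 at 26: fill all 50 ; 30 left.
J22 tier1 at 25: only 30 left, fill 30.
Total = 26×50 + 25×30 = 2050.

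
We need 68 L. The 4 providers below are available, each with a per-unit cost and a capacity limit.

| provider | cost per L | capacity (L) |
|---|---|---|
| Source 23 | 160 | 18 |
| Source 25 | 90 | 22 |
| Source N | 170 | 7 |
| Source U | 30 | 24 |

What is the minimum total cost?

6260

Fill from the cheapest provider first.
Source U at 30: take all 24 L ; 44 still needed.
Source 25 at 90: take all 22 L ; 22 still needed.
Source 23 at 160: take all 18 L ; 4 still needed.
Take 4 from Source N at 170 to finish.
Cost = 24×30 + 22×90 + 18×160 + 4×170 = 6260.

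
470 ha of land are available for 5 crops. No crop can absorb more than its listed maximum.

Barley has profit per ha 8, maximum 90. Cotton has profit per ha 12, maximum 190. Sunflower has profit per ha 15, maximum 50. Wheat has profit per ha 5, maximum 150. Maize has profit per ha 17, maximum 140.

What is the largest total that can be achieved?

6130

Order the crops by profit per ha: Maize 17 > Sunflower 15 > Cotton 12 > Barley 8 > Wheat 5.
Maize: +140 to 140 (cap) ; 330 left.
Sunflower: +50 to 50 (cap) ; 280 left.
Cotton takes 190 to reach its cap of 190 ; 90 left.
Barley: +90 to 90 (cap) ; 0 left.
Total = 8×90 + 12×190 + 15×50 + 17×140 = 6130.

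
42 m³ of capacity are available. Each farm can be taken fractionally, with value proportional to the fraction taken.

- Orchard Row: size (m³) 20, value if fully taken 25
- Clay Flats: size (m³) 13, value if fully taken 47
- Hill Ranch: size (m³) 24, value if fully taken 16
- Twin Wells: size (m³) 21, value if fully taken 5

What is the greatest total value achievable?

Rank by value-to-size ratio: Clay Flats 47/13≈3.62, Orchard Row 25/20≈1.25, Hill Ranch 16/24≈0.667, Twin Wells 5/21≈0.238.
All 13 m³ of Clay Flats fit (value 47) ; 29 remain.
Take all of Orchard Row (20 m³, value 25) ; 9 m³ left.
9 m³ left: a 9/24 share of Hill Ranch gives 16×9/24 = 6.
Total value = 78.

78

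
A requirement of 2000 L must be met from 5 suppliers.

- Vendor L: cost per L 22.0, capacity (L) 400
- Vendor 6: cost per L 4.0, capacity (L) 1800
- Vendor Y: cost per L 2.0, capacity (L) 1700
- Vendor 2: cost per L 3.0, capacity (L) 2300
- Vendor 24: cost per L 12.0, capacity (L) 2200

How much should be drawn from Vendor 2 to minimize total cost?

Fill from the cheapest supplier first.
Take 1700 from Vendor Y at 2.0 ; need 300 more.
Take 300 from Vendor 2 at 3.0 to finish.
Vendor 6, Vendor 24, Vendor L: unused.

300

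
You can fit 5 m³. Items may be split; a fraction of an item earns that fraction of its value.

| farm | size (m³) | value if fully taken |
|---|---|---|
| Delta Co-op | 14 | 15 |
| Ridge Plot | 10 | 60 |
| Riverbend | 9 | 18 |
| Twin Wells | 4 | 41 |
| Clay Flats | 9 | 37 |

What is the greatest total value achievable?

Best value per unit of size first: Twin Wells 41/4≈10.2, Ridge Plot 60/10≈6, Clay Flats 37/9≈4.11, Riverbend 18/9≈2, Delta Co-op 15/14≈1.07.
Twin Wells: take in full, 4 m³ for value 41 → 1 left.
1 m³ left: a 1/10 share of Ridge Plot gives 60×1/10 = 6.
Total value = 47.

47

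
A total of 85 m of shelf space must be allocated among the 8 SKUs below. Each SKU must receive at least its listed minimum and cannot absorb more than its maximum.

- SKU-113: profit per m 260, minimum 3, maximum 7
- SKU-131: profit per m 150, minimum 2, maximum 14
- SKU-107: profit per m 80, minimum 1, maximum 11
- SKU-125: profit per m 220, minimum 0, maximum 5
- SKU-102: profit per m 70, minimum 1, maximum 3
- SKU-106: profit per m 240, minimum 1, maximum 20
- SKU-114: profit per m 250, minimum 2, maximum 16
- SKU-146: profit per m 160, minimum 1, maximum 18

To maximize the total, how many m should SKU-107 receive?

4

Meeting every minimum uses 3+2+1+0+1+1+2+1 = 11 m, leaving 74.
Order the SKUs by profit per m: SKU-113 260 > SKU-114 250 > SKU-106 240 > SKU-125 220 > SKU-146 160 > SKU-131 150 > SKU-107 80 > SKU-102 70.
Give SKU-113 4 more to hit its cap of 7 → 70 left.
SKU-114 takes 14 more to reach its cap of 16 → 56 left.
Give SKU-106 19 more to hit its cap of 20 → 37 left.
SKU-125: +5 to 5 (cap) → 32 left.
Give SKU-146 17 more to hit its cap of 18 → 15 left.
SKU-131 takes 12 more to reach its cap of 14 → 3 left.
SKU-107 has room for 10 more but only 3 remain, so it gets 4.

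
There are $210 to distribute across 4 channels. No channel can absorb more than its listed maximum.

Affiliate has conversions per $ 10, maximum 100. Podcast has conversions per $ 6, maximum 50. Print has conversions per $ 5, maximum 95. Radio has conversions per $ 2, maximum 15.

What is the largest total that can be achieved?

1600

Order the channels by conversions per $: Affiliate 10 > Podcast 6 > Print 5 > Radio 2.
Affiliate takes 100 to reach its cap of 100 — 110 left.
Give Podcast 50 to hit its cap of 50 — 60 left.
Print has room for 95 but only 60 remain, so it gets 60.
Total = 10×100 + 6×50 + 5×60 = 1600.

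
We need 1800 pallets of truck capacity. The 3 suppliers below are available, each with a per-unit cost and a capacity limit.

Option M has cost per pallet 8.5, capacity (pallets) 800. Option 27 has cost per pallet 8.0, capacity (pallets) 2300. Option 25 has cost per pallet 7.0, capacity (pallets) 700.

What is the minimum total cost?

Cheapest first:
Option 25 (7.0): use full 700 ; 1100 pallets to go.
Option 27 at 8.0: take 1100 of its 2300 ; requirement met.
Option M: unused.
Cost = 700×7.0 + 1100×8.0 = 13700.

13700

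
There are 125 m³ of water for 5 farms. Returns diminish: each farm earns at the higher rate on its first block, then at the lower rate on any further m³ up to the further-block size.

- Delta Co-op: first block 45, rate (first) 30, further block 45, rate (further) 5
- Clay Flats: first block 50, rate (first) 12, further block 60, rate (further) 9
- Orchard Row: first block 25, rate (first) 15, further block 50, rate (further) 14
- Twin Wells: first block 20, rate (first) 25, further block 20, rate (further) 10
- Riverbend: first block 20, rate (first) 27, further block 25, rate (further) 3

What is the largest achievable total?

2975

Rank every tier by rate: Delta Co-op/first 30 > Riverbend/first 27 > Twin Wells/first 25 > Orchard Row/first 15 > Orchard Row/second 14 > Clay Flats/first 12 > Twin Wells/second 10 > Clay Flats/second 9 > Delta Co-op/second 5 > Riverbend/second 3.
Fill Delta Co-op first block (45 at 30) ; 80 left.
Riverbend first at 27: fill all 20 ; 60 left.
Twin Wells/first (25): +20 ; 40 left.
Orchard Row first at 15: fill all 25 ; 15 left.
Orchard Row second at 14: only 15 left, fill 15.
Total = 30×45 + 27×20 + 25×20 + 15×25 + 14×15 = 2975.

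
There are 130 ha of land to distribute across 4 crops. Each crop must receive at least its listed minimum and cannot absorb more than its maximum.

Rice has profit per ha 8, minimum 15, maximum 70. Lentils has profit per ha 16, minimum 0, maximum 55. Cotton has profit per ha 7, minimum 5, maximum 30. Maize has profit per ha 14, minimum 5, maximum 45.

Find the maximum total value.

1745

Meeting every minimum uses 15+0+5+5 = 25 ha, leaving 105.
Highest profit per ha first: Lentils 16 > Maize 14 > Rice 8 > Cotton 7.
Lentils: +55 to 55 (cap) ; 50 left.
Maize takes 40 more to reach its cap of 45 ; 10 left.
Rice has room for 55 more but only 10 remain, so it gets 25.
Total = 8×25 + 16×55 + 7×5 + 14×45 = 1745.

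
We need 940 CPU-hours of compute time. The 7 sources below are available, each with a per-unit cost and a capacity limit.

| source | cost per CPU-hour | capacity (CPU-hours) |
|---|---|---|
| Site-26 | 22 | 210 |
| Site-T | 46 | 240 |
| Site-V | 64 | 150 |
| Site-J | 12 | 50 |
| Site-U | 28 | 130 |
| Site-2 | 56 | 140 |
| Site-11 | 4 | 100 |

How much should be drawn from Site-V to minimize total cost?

Cheapest first:
Take 100 from Site-11 at 4 → need 840 more.
Site-J (12): use full 50 → 790 CPU-hours to go.
Site-26 (22): use full 210 → 580 CPU-hours to go.
Take 130 from Site-U at 28 → need 450 more.
Take 240 from Site-T at 46 → need 210 more.
Take 140 from Site-2 at 56 → need 70 more.
Take 70 from Site-V at 64 to finish.

70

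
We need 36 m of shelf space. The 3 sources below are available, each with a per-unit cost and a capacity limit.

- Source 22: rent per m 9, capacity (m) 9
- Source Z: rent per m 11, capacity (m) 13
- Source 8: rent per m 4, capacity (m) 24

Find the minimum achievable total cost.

Cheapest first:
Source 8 (4): use full 24 → 12 m to go.
Source 22 (9): use full 9 → 3 m to go.
Source Z (11): take the remaining 3 → done.
Cost = 24×4 + 9×9 + 3×11 = 210.

210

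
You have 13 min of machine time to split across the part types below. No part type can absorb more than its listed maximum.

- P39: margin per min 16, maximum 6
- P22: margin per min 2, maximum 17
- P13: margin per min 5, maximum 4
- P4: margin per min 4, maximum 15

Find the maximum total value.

128

Rank by margin per min: P39 16 > P13 5 > P4 4 > P22 2.
Give P39 6 to hit its cap of 6 — 7 left.
Give P13 4 to hit its cap of 4 — 3 left.
P4: +3 (room for 15) → 3. Pool exhausted.
Total = 16×6 + 5×4 + 4×3 = 128.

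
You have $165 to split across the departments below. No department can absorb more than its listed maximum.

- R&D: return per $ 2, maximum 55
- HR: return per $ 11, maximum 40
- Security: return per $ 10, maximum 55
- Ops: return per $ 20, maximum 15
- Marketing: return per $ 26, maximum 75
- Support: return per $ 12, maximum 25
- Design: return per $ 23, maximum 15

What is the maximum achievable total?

3280

Rank by return per $: Marketing 26 > Design 23 > Ops 20 > Support 12 > HR 11 > Security 10 > R&D 2.
Give Marketing 75 to hit its cap of 75 ; 90 left.
Design: +15 to 15 (cap) ; 75 left.
Ops: +15 to 15 (cap) ; 60 left.
Give Support 25 to hit its cap of 25 ; 35 left.
Only 35 left; HR takes them to reach 35.
Total = 11×35 + 20×15 + 26×75 + 12×25 + 23×15 = 3280.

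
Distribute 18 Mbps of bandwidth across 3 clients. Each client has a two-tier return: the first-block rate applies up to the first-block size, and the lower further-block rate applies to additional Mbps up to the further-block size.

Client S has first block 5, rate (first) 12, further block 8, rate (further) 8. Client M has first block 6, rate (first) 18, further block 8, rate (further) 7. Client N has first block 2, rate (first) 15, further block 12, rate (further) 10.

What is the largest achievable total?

Treat each block as its own option and order by rate: Client M/tier1 18 > Client N/tier1 15 > Client S/tier1 12 > Client N/tier2 10 > Client S/tier2 8 > Client M/tier2 7.
Fill Client M tier1 block (6 at 18) → 12 left.
Fill Client N tier1 block (2 at 15) → 10 left.
Client S/tier1 (12): +5 → 5 left.
Client N tier2 at 10: only 5 left, fill 5.
Total = 18×6 + 15×2 + 12×5 + 10×5 = 248.

248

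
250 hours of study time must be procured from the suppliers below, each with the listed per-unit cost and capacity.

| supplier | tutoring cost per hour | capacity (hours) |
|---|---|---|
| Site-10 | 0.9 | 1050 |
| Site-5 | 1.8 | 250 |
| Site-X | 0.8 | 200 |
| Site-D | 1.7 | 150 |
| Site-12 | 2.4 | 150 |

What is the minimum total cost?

205

Cheapest first:
Site-X (0.8): use full 200 → 50 hours to go.
Take 50 from Site-10 at 0.9 to finish.
Site-D, Site-5, Site-12: unused.
Cost = 200×0.8 + 50×0.9 = 205.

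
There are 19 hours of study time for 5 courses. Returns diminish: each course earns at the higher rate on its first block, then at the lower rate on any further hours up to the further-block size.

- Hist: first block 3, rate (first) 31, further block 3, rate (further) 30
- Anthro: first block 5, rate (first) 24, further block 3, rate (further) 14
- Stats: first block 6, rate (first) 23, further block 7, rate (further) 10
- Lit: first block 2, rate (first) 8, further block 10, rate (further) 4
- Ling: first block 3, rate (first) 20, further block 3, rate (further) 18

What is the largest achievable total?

481

Rank every tier by rate: Hist/first 31 > Hist/second 30 > Anthro/first 24 > Stats/first 23 > Ling/first 20 > Ling/second 18 > Anthro/second 14 > Stats/second 10 > Lit/first 8 > Lit/second 4.
Hist first at 31: fill all 3 ; 16 left.
Fill Hist second block (3 at 30) ; 13 left.
Anthro first at 24: fill all 5 ; 8 left.
Stats/first (23): +6 ; 2 left.
2 remain; put them into Ling first at 20.
Total = 31×3 + 30×3 + 24×5 + 23×6 + 20×2 = 481.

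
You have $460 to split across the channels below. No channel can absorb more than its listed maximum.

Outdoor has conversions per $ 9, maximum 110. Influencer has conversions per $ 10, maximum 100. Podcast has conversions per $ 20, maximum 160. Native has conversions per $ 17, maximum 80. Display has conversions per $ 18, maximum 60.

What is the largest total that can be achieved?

7180

Rank by conversions per $: Podcast 20 > Display 18 > Native 17 > Influencer 10 > Outdoor 9.
Podcast: +160 to 160 (cap) — 300 left.
Display takes 60 to reach its cap of 60 — 240 left.
Native takes 80 to reach its cap of 80 — 160 left.
Influencer: +100 to 100 (cap) — 60 left.
Outdoor has room for 110 but only 60 remain, so it gets 60.
Total = 9×60 + 10×100 + 20×160 + 17×80 + 18×60 = 7180.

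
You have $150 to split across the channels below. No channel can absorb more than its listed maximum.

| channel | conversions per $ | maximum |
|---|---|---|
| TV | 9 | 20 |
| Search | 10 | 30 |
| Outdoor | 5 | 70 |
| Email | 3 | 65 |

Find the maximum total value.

920

Highest conversions per $ first: Search 10 > TV 9 > Outdoor 5 > Email 3.
Search: +30 to 30 (cap) → 120 left.
TV takes 20 to reach its cap of 20 → 100 left.
Outdoor takes 70 to reach its cap of 70 → 30 left.
Email: +30 (room for 65) → 30. Pool exhausted.
Total = 9×20 + 10×30 + 5×70 + 3×30 = 920.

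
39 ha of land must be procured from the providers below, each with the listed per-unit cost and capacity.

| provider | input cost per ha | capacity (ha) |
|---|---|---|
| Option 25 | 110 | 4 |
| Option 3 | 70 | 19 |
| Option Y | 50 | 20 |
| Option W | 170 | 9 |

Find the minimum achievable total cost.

2330

Cheapest first:
Option Y at 50: take all 20 ha → 19 still needed.
Option 3 (70): use full 19 → 0 ha to go.
Option 25, Option W: unused.
Cost = 20×50 + 19×70 = 2330.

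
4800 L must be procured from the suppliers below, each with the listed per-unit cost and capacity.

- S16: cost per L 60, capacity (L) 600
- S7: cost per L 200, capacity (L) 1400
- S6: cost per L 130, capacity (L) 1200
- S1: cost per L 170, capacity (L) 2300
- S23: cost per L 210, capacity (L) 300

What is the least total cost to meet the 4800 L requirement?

Cheapest first:
S16 at 60: take all 600 L — 4200 still needed.
S6 at 130: take all 1200 L — 3000 still needed.
S1 at 170: take all 2300 L — 700 still needed.
S7 at 200: take 700 of its 1400 — requirement met.
S23: unused.
Cost = 600×60 + 1200×130 + 2300×170 + 700×200 = 723000.

723000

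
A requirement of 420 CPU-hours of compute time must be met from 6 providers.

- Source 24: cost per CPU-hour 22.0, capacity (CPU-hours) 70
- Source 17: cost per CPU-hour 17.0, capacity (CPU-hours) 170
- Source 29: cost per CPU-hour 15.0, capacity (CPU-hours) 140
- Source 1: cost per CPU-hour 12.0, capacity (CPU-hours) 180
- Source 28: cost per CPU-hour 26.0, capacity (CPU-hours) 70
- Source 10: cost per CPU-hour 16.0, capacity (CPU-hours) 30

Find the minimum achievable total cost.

Use providers in increasing cost order.
Take 180 from Source 1 at 12.0 — need 240 more.
Source 29 at 15.0: take all 140 CPU-hours — 100 still needed.
Take 30 from Source 10 at 16.0 — need 70 more.
Source 17 at 17.0: take 70 of its 170 — requirement met.
Source 24, Source 28: unused.
Cost = 180×12.0 + 140×15.0 + 30×16.0 + 70×17.0 = 5930.

5930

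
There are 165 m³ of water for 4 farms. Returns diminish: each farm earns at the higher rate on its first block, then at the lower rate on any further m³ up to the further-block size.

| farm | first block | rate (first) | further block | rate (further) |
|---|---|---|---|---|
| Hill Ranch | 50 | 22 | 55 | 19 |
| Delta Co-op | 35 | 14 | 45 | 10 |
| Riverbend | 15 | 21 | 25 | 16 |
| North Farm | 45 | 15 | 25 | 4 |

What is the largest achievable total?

Treat each block as its own option and order by rate: Hill Ranch/first 22 > Riverbend/first 21 > Hill Ranch/second 19 > Riverbend/second 16 > North Farm/first 15 > Delta Co-op/first 14 > Delta Co-op/second 10 > North Farm/second 4.
Hill Ranch first at 22: fill all 50 → 115 left.
Riverbend first at 21: fill all 15 → 100 left.
Hill Ranch/second (19): +55 → 45 left.
Fill Riverbend second block (25 at 16) → 20 left.
North Farm first at 15: only 20 left, fill 20.
Total = 22×50 + 21×15 + 19×55 + 16×25 + 15×20 = 3160.

3160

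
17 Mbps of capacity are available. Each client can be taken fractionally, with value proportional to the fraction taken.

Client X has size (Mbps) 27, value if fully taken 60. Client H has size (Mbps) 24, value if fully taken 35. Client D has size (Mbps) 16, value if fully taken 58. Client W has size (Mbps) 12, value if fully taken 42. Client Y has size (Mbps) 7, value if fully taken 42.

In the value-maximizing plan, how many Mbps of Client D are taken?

Best value per unit of size first: Client Y 42/7≈6, Client D 58/16≈3.62, Client W 42/12≈3.5, Client X 60/27≈2.22, Client H 35/24≈1.46.
All 7 Mbps of Client Y fit (value 42) → 10 remain.
Only 10 Mbps remain; take 10/16 of Client D for value 58×10/16 = 36.25.

10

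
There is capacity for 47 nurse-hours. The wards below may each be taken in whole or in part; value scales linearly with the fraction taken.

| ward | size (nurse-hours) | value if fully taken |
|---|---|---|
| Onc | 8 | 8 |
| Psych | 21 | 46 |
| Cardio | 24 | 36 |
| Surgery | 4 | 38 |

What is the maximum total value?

Sort by value density: Surgery 38/4≈9.5, Psych 46/21≈2.19, Cardio 36/24≈1.5, Onc 8/8≈1.
All 4 nurse-hours of Surgery fit (value 38) → 43 remain.
Take all of Psych (21 nurse-hours, value 46) → 22 nurse-hours left.
22 nurse-hours left: a 22/24 share of Cardio gives 36×22/24 = 33.
Total value = 117.

117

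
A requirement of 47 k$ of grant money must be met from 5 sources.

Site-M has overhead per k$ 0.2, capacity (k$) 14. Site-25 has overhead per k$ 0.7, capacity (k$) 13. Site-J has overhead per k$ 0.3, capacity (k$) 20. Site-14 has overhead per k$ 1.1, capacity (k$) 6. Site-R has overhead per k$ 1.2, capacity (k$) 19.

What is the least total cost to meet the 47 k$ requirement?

17.9

Use sources in increasing cost order.
Site-M (0.2): use full 14 — 33 k$ to go.
Site-J at 0.3: take all 20 k$ — 13 still needed.
Site-25 (0.7): use full 13 — 0 k$ to go.
Site-14, Site-R: unused.
Cost = 14×0.2 + 20×0.3 + 13×0.7 = 17.9.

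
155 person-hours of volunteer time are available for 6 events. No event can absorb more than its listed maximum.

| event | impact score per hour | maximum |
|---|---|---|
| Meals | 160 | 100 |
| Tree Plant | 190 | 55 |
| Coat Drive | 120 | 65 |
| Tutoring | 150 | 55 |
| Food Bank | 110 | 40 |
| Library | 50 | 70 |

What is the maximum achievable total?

26450

Order the events by impact score per hour: Tree Plant 190 > Meals 160 > Tutoring 150 > Coat Drive 120 > Food Bank 110 > Library 50.
Tree Plant takes 55 to reach its cap of 55 → 100 left.
Give Meals 100 to hit its cap of 100 → 0 left.
Total = 160×100 + 190×55 = 26450.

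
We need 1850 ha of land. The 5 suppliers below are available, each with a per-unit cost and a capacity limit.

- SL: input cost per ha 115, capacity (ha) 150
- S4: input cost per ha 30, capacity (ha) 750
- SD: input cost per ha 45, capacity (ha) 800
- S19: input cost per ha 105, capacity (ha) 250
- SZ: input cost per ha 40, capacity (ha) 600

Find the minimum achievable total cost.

69000

Fill from the cheapest supplier first.
S4 (30): use full 750 → 1100 ha to go.
Take 600 from SZ at 40 → need 500 more.
Take 500 from SD at 45 to finish.
S19, SL: unused.
Cost = 750×30 + 600×40 + 500×45 = 69000.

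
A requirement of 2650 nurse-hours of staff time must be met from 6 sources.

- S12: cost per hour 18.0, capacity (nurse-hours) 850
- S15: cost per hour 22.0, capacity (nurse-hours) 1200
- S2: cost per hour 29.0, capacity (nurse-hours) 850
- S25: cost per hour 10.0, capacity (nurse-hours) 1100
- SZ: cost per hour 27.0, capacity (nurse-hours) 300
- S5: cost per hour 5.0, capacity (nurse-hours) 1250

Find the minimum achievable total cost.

22650

Cheapest first:
S5 at 5.0: take all 1250 nurse-hours → 1400 still needed.
Take 1100 from S25 at 10.0 → need 300 more.
S12 (18.0): take the remaining 300 → done.
S15, SZ, S2: unused.
Cost = 1250×5.0 + 1100×10.0 + 300×18.0 = 22650.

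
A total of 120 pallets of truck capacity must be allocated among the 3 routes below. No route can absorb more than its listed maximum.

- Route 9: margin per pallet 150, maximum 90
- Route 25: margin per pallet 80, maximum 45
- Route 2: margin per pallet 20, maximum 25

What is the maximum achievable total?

Rank by margin per pallet: Route 9 150 > Route 25 80 > Route 2 20.
Route 9: +90 to 90 (cap) — 30 left.
Route 25 has room for 45 but only 30 remain, so it gets 30.
Total = 150×90 + 80×30 = 15900.

15900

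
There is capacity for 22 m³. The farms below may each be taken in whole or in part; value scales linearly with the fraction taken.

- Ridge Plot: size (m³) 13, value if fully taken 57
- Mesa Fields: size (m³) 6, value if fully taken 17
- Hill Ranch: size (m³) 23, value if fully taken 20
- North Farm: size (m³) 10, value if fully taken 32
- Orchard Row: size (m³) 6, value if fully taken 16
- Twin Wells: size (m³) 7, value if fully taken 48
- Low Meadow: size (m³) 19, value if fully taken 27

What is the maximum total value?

111.4

Rank by value-to-size ratio: Twin Wells 48/7≈6.86, Ridge Plot 57/13≈4.38, North Farm 32/10≈3.2, Mesa Fields 17/6≈2.83, Orchard Row 16/6≈2.67, Low Meadow 27/19≈1.42, Hill Ranch 20/23≈0.87.
All 7 m³ of Twin Wells fit (value 48) — 15 remain.
Take all of Ridge Plot (13 m³, value 57) — 2 m³ left.
Only 2 m³ remain; take 2/10 of North Farm for value 32×2/10 = 6.4.
Total value = 111.4.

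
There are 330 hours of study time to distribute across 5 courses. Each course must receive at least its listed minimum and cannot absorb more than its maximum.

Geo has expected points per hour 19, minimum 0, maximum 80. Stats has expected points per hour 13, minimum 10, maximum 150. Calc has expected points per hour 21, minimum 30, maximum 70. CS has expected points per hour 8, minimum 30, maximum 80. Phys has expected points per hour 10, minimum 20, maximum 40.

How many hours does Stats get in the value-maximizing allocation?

Meeting every minimum uses 0+10+30+30+20 = 90 hours, leaving 240.
Order the courses by expected points per hour: Calc 21 > Geo 19 > Stats 13 > Phys 10 > CS 8.
Calc takes 40 more to reach its cap of 70 ; 200 left.
Geo: +80 to 80 (cap) ; 120 left.
Stats has room for 140 more but only 120 remain, so it gets 130.

130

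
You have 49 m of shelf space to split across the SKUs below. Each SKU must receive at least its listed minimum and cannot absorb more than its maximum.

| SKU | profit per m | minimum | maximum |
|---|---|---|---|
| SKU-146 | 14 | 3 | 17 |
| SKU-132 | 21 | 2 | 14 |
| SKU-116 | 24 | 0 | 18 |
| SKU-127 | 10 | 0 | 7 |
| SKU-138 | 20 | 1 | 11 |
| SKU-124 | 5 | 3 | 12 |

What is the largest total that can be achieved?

1003

Meeting every minimum uses 3+2+0+0+1+3 = 9 m, leaving 40.
Rank by profit per m: SKU-116 24 > SKU-132 21 > SKU-138 20 > SKU-146 14 > SKU-127 10 > SKU-124 5.
Give SKU-116 18 more to hit its cap of 18 → 22 left.
Give SKU-132 12 more to hit its cap of 14 → 10 left.
SKU-138 takes 10 more to reach its cap of 11 → 0 left.
Total = 14×3 + 21×14 + 24×18 + 20×11 + 5×3 = 1003.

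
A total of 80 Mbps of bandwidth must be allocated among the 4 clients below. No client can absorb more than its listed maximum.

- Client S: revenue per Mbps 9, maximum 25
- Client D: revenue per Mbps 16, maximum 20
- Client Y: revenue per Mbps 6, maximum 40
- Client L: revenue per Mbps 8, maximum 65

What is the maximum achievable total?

825

Order the clients by revenue per Mbps: Client D 16 > Client S 9 > Client L 8 > Client Y 6.
Client D: +20 to 20 (cap) → 60 left.
Client S takes 25 to reach its cap of 25 → 35 left.
Only 35 left; Client L takes them to reach 35.
Total = 9×25 + 16×20 + 8×35 = 825.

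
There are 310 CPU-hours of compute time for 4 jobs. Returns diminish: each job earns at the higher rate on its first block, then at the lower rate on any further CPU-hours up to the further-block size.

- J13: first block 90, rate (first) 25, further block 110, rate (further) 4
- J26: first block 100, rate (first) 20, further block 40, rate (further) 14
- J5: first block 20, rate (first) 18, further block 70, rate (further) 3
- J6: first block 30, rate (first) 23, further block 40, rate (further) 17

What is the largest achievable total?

6400

Order all 8 blocks by rate: J13/tier1 25 > J6/tier1 23 > J26/tier1 20 > J5/tier1 18 > J6/tier2 17 > J26/tier2 14 > J13/tier2 4 > J5/tier2 3.
J13/tier1 (25): +90 → 220 left.
J6 tier1 at 23: fill all 30 → 190 left.
J26 tier1 at 20: fill all 100 → 90 left.
Fill J5 tier1 block (20 at 18) → 70 left.
J6 tier2 at 17: fill all 40 → 30 left.
J26/tier2: +30 of 40 at 14; pool empty.
Total = 25×90 + 23×30 + 20×100 + 18×20 + 17×40 + 14×30 = 6400.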